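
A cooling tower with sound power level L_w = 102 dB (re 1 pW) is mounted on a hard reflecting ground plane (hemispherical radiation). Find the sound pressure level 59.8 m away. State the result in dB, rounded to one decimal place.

Free-field hemispherical radiation: L_p = L_w − 10·log₁₀(2π·r²), r = 59.8 m.
2π·r² = 2.247e+04 m², 10·log₁₀ of that is 43.516 dB.
L_p = 102 − 43.516 = 58.48 dB.

58.5 dB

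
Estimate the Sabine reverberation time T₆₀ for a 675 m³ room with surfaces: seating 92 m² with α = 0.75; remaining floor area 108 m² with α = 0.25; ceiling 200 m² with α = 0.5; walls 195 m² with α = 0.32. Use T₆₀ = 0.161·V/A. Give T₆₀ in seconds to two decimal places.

0.42 s

Summing Sᵢαᵢ: 92·0.75 + 108·0.25 + 200·0.5 + 195·0.32 = 258.40 m².
T₆₀ = 0.161·V/A = 0.161·675/258.40 = 0.421 s.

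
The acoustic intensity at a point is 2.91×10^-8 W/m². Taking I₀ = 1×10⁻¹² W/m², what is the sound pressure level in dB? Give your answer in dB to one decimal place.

I/I₀ = 2.91×10^-8/10⁻¹² = 2.91×10^4, and L = 10·log₁₀(I/I₀).
L = 10·(0.4639 + 4) = 44.64 dB.

44.6 dB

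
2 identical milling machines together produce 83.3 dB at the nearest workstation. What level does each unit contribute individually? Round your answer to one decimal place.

80.3 dB

Dividing the total intensity by 2 lowers the level by 10·log₁₀ 2 = 3.010 dB: L₁ = 83.3 − 3.010.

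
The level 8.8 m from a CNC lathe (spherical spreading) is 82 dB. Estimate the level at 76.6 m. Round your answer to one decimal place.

63.2 dB

Spherical spreading from a point source gives a 20·log₁₀(r₂/r₁) drop.
L₂ = 82 − 20·log₁₀(76.6/8.8) = 82 − 18.795 = 63.21 dB.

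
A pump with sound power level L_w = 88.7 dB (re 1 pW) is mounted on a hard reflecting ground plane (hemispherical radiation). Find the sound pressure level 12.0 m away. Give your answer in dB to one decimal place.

59.1 dB

The power spreads over a hemisphere of area 2π·r², so L_p = L_w − 10·log₁₀(2π·r²).
2π·r² = 904.8 m², 10·log₁₀ of that is 29.565 dB.
L_p = 88.7 − 29.565 = 59.13 dB.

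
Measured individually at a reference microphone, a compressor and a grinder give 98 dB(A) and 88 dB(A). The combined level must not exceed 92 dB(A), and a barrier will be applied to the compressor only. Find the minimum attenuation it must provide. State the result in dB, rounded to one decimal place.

8.2 dB

The untreated sources together contribute 10^(88/10) = 6.310e+08, i.e. 88.00 dB(A).
To meet 92 dB(A) overall, the treated compressor may contribute at most 10^(92/10) − 6.310e+08 = 9.539e+08, i.e. 89.80 dB(A).
So the compressor must be reduced from 98 to 89.80 dB(A): IL = 8.20 dB.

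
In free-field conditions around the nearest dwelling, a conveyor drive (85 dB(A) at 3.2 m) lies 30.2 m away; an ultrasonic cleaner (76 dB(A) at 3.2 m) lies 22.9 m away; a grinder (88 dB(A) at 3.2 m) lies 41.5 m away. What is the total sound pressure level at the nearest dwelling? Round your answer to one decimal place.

69.1 dB(A)

Propagate each source to the receiver with L = L_ref − 20·log₁₀(r/r_ref), then add intensities.
conveyor drive: 85 − 20·log₁₀(30.2/3.2) = 85 − 19.50 = 65.50 dB(A).
ultrasonic cleaner: 76 − 20·log₁₀(22.9/3.2) = 76 − 17.09 = 58.91 dB(A).
grinder: 88 − 20·log₁₀(41.5/3.2) = 88 − 22.26 = 65.74 dB(A).
Σ 10^(L/10) = 8.079e+06 → L_total = 10·log₁₀(8.079e+06) = 69.07 dB(A).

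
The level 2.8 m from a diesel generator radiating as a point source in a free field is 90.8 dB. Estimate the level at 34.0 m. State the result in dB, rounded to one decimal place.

69.1 dB

Spherical spreading from a point source gives a 20·log₁₀(r₂/r₁) drop.
L₂ = 90.8 − 20·log₁₀(34.0/2.8) = 90.8 − 21.686 = 69.11 dB.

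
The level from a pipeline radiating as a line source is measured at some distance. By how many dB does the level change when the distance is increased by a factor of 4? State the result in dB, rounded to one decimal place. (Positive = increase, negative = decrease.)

-6.0 dB

A line source loses 3 dB per doubling of distance; generally ΔL = −10·log₁₀(r₂/r₁).
ΔL = −10·log₁₀(4) = -6.02 dB.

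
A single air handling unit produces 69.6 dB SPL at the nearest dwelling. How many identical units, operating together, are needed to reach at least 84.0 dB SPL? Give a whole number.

The shortfall is 84.0 − 69.6 = 14.4 dB, and N units add 10·log₁₀ N, so need 10·log₁₀ N ≥ 14.4.
N ≥ 10^(14.4/10) = 27.542, so N = 28.

28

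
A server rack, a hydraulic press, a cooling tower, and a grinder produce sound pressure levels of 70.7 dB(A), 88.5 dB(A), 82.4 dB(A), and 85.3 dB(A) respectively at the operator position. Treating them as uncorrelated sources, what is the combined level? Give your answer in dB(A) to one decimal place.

Incoherent sources combine by intensity addition: L_total = 10·log₁₀(Σ 10^(L_i/10)).
Σ 10^(L/10) = 10^(70.7/10) + 10^(88.5/10) + 10^(82.4/10) + 10^(85.3/10) = 1.232e+09.
L_total = 10·log₁₀(1.232e+09) = 90.91 dB(A).

90.9 dB(A)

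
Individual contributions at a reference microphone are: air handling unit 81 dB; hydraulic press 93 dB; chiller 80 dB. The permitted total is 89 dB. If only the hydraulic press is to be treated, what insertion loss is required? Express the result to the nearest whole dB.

Everything except the hydraulic press sums to 10^(81/10) + 10^(80/10) = 2.259e+08 in linear terms, 83.54 dB.
The limit corresponds to 10^(89/10) = 7.943e+08; subtracting the fixed part leaves 5.684e+08 for the hydraulic press, i.e. 87.55 dB.
Required insertion loss = 93 − 87.55 = 5.45 dB.

5 dB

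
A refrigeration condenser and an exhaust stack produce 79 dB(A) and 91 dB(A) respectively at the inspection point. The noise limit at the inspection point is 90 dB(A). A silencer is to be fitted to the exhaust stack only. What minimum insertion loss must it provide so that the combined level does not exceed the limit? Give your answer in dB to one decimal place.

1.4 dB

Everything except the exhaust stack sums to 10^(79/10) = 7.943e+07 in linear terms, 79.00 dB(A).
To meet 90 dB(A) overall, the treated exhaust stack may contribute at most 10^(90/10) − 7.943e+07 = 9.206e+08, i.e. 89.64 dB(A).
So the exhaust stack must be reduced from 91 to 89.64 dB(A): IL = 1.36 dB.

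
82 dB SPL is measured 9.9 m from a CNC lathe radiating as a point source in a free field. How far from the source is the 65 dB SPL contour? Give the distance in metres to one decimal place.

For a point source L₁ − L₂ = 20·log₁₀(r₂/r₁), so r₂ = r₁·10^((L₁−L₂)/20).
r₂ = 9.9·10^((82−65)/20) = 9.9·10^(17.0/20) = 70.09 m.

70.1 m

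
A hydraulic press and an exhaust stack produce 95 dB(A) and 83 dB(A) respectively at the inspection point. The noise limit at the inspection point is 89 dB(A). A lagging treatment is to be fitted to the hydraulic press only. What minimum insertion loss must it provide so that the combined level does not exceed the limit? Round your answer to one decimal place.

7.3 dB

Everything except the hydraulic press sums to 10^(83/10) = 1.995e+08 in linear terms, 83.00 dB(A).
The limit corresponds to 10^(89/10) = 7.943e+08; subtracting the fixed part leaves 5.948e+08 for the hydraulic press, i.e. 87.74 dB(A).
So the hydraulic press must be reduced from 95 to 87.74 dB(A): IL = 7.26 dB.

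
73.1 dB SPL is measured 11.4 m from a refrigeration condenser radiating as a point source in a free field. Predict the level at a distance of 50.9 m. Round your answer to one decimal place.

Point-source attenuation: ΔL = 20·log₁₀(r₂/r₁) = 20·log₁₀(50.9/11.4) = 12.996 dB.
L₂ = 73.1 − 20·log₁₀(50.9/11.4) = 73.1 − 12.996 = 60.10 dB SPL.

60.1 dB SPL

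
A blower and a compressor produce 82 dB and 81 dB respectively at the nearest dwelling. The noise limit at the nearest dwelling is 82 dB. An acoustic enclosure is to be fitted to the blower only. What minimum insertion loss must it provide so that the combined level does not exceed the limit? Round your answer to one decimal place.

The untreated sources together contribute 10^(81/10) = 1.259e+08, i.e. 81.00 dB.
To meet 82 dB overall, the treated blower may contribute at most 10^(82/10) − 1.259e+08 = 3.260e+07, i.e. 75.13 dB.
So the blower must be reduced from 82 to 75.13 dB: IL = 6.87 dB.

6.9 dB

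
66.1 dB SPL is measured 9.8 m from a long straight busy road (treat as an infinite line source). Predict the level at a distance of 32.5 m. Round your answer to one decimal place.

60.9 dB SPL

For a line source, L₂ = L₁ − 10·log₁₀(r₂/r₁).
L₂ = 66.1 − 10·log₁₀(32.5/9.8) = 66.1 − 5.207 = 60.89 dB SPL.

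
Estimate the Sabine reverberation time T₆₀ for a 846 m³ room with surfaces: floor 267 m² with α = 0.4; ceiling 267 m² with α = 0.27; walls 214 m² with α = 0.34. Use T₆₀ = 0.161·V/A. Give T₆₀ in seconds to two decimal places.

Total absorption A = 267·0.4 + 267·0.27 + 214·0.34 = 251.65 m² sabins.
T₆₀ = 0.161·V/A = 0.161·846/251.65 = 0.541 s.

0.54 s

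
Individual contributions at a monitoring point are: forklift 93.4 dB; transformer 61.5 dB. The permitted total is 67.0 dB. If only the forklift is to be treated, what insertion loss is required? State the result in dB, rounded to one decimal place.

Fixed contribution from the other source: Σ 10^(L/10) = 10^(61.5/10) = 1.413e+06 (61.50 dB).
To meet 67.0 dB overall, the treated forklift may contribute at most 10^(67.0/10) − 1.413e+06 = 3.599e+06, i.e. 65.56 dB.
So the forklift must be reduced from 93.4 to 65.56 dB: IL = 27.84 dB.

27.8 dB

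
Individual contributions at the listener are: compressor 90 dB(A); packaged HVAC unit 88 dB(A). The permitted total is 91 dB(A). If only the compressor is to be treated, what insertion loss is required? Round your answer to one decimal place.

The untreated sources together contribute 10^(88/10) = 6.310e+08, i.e. 88.00 dB(A).
To meet 91 dB(A) overall, the treated compressor may contribute at most 10^(91/10) − 6.310e+08 = 6.280e+08, i.e. 87.98 dB(A).
So the compressor must be reduced from 90 to 87.98 dB(A): IL = 2.02 dB.

2.0 dB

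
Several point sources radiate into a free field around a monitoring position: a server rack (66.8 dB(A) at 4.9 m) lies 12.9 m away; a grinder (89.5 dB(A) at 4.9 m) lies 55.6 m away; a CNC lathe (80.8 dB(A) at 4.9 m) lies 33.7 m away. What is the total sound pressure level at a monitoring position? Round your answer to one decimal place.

First find each source's level at the receiver (point-source: −20·log₁₀(r/r_ref)), then combine on an intensity basis.
server rack: 66.8 − 20·log₁₀(12.9/4.9) = 66.8 − 8.41 = 58.39 dB(A).
grinder: 89.5 − 20·log₁₀(55.6/4.9) = 89.5 − 21.10 = 68.40 dB(A).
CNC lathe: 80.8 − 20·log₁₀(33.7/4.9) = 80.8 − 16.75 = 64.05 dB(A).
Σ 10^(L/10) = 1.015e+07 → L_total = 10·log₁₀(1.015e+07) = 70.07 dB(A).

70.1 dB(A)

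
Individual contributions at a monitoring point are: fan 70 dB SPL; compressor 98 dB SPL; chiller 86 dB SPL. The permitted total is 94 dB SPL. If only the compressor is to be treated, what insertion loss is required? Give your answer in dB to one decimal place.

4.8 dB

Fixed contribution from the other sources: Σ 10^(L/10) = 10^(70/10) + 10^(86/10) = 4.081e+08 (86.11 dB SPL).
To meet 94 dB SPL overall, the treated compressor may contribute at most 10^(94/10) − 4.081e+08 = 2.104e+09, i.e. 93.23 dB SPL.
So the compressor must be reduced from 98 to 93.23 dB SPL: IL = 4.77 dB.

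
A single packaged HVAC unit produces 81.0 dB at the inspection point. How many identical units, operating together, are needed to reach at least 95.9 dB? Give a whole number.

The shortfall is 95.9 − 81.0 = 14.9 dB, and N units add 10·log₁₀ N, so need 10·log₁₀ N ≥ 14.9.
N ≥ 10^(14.9/10) = 30.903, so N = 31.

31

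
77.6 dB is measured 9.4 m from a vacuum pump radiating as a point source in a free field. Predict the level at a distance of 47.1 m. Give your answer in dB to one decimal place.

63.6 dB

Point-source attenuation: ΔL = 20·log₁₀(r₂/r₁) = 20·log₁₀(47.1/9.4) = 13.998 dB.
L₂ = 77.6 − 20·log₁₀(47.1/9.4) = 77.6 − 13.998 = 63.60 dB.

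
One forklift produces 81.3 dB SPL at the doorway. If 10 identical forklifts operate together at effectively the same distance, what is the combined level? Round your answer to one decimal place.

N identical incoherent sources raise the level by 10·log₁₀ N.
L_total = 81.3 + 10·log₁₀(10) = 81.3 + 10.000 = 91.30 dB SPL.

91.3 dB SPL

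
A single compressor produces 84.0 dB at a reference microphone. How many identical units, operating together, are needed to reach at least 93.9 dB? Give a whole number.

10

The shortfall is 93.9 − 84.0 = 9.9 dB, and N units add 10·log₁₀ N, so need 10·log₁₀ N ≥ 9.9.
N ≥ 10^(9.9/10) = 9.772, so N = 10.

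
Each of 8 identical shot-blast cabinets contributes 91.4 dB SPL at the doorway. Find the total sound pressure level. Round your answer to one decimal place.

100.4 dB SPL

L_total = L₁ + 10·log₁₀ N for N identical incoherent sources.
L_total = 91.4 + 10·log₁₀(8) = 91.4 + 9.031 = 100.43 dB SPL.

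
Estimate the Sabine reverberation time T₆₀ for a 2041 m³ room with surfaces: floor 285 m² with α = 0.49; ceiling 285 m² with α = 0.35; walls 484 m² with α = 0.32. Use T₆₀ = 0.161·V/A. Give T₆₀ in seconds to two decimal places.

Summing Sᵢαᵢ: 285·0.49 + 285·0.35 + 484·0.32 = 394.28 m².
T₆₀ = 0.161 × 2041 / 394.28 = 0.833 s.

0.83 s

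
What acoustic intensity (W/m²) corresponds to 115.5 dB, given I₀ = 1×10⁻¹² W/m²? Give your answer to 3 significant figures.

0.355 W/m²

L = 10·log₁₀(I/I₀) ⇒ I = I₀·10^(L/10) = 10⁻¹² × 10^11.55.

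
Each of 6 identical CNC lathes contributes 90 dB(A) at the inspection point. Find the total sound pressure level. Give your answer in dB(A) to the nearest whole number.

L_total = L₁ + 10·log₁₀ N for N identical incoherent sources.
L_total = 90 + 10·log₁₀(6) = 90 + 7.782 = 97.78 dB(A).

98 dB(A)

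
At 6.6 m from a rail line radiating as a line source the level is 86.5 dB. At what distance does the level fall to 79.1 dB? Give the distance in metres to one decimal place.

36.3 m

For a line source L₁ − L₂ = 10·log₁₀(r₂/r₁), so r₂ = r₁·10^((L₁−L₂)/10).
r₂ = 6.6·10^((86.5−79.1)/10) = 6.6·10^(7.4/10) = 36.27 m.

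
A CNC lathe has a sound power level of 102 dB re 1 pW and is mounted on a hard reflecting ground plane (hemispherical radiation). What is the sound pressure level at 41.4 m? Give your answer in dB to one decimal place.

61.7 dB

The power spreads over a hemisphere of area 2π·r², so L_p = L_w − 10·log₁₀(2π·r²).
2π·r² = 1.077e+04 m², 10·log₁₀ of that is 40.322 dB.
L_p = 102 − 40.322 = 61.68 dB.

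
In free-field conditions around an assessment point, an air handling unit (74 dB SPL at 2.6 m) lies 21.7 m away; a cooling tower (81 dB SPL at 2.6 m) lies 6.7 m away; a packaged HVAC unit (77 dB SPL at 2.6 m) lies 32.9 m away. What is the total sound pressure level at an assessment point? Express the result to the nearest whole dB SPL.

First find each source's level at the receiver (point-source: −20·log₁₀(r/r_ref)), then combine on an intensity basis.
air handling unit: 74 − 20·log₁₀(21.7/2.6) = 74 − 18.43 = 55.57 dB SPL.
cooling tower: 81 − 20·log₁₀(6.7/2.6) = 81 − 8.22 = 72.78 dB SPL.
packaged HVAC unit: 77 − 20·log₁₀(32.9/2.6) = 77 − 22.04 = 54.96 dB SPL.
Σ 10^(L/10) = 1.963e+07 → L_total = 10·log₁₀(1.963e+07) = 72.93 dB SPL.

73 dB SPL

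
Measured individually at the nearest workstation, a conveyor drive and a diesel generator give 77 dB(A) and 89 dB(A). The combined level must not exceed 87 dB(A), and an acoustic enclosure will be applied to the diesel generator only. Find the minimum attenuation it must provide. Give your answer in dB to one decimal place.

2.5 dB

Everything except the diesel generator sums to 10^(77/10) = 5.012e+07 in linear terms, 77.00 dB(A).
The limit corresponds to 10^(87/10) = 5.012e+08; subtracting the fixed part leaves 4.511e+08 for the diesel generator, i.e. 86.54 dB(A).
Required insertion loss = 89 − 86.54 = 2.46 dB.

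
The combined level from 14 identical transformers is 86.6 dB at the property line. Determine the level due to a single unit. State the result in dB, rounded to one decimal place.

75.1 dB

14 equal contributions raise the level by 10·log₁₀ 14 = 11.461 dB, so each unit alone gives 86.6 − 11.461.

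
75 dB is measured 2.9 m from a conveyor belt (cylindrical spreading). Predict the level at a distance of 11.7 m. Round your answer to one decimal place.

Cylindrical spreading from a line source gives a 10·log₁₀(r₂/r₁) drop.
L₂ = 75 − 10·log₁₀(11.7/2.9) = 75 − 6.058 = 68.94 dB.

68.9 dB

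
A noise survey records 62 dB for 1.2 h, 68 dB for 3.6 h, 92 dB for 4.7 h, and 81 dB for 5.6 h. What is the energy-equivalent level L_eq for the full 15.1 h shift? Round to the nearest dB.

Weight each interval's intensity by its duration and average over T = 15.1 h:
Σ tᵢ·10^(Lᵢ/10) = 1.2·10^(62/10) + 3.6·10^(68/10) + 4.7·10^(92/10) + 5.6·10^(81/10) = 8.179e+09.
L_eq = 10·log₁₀(8.179e+09/15.1) = 87.34 dB.

87 dB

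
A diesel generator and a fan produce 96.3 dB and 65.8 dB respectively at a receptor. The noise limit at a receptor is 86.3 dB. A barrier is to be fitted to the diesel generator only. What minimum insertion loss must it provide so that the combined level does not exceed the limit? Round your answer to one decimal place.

Everything except the diesel generator sums to 10^(65.8/10) = 3.802e+06 in linear terms, 65.80 dB.
To meet 86.3 dB overall, the treated diesel generator may contribute at most 10^(86.3/10) − 3.802e+06 = 4.228e+08, i.e. 86.26 dB.
So the diesel generator must be reduced from 96.3 to 86.26 dB: IL = 10.04 dB.

10.0 dB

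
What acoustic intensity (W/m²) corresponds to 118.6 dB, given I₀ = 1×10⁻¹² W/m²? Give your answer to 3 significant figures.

I = I₀·10^(L/10) = 10⁻¹² × 10^(118.6/10) = 10^(-0.140).

0.724 W/m²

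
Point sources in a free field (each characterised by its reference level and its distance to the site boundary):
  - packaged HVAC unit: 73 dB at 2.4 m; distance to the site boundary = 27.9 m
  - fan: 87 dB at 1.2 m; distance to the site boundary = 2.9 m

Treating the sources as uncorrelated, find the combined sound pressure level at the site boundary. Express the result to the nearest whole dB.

Apply inverse-square spreading to bring every level to the receiver, then sum 10^(L/10).
packaged HVAC unit: 73 − 20·log₁₀(27.9/2.4) = 73 − 21.31 = 51.69 dB.
fan: 87 − 20·log₁₀(2.9/1.2) = 87 − 7.66 = 79.34 dB.
Σ 10^(L/10) = 8.596e+07 → L_total = 10·log₁₀(8.596e+07) = 79.34 dB.

79 dB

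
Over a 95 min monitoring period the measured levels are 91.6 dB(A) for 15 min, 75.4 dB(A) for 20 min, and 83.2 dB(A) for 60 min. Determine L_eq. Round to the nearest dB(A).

86 dB(A)

L_eq = 10·log₁₀[(1/T)·Σ tᵢ·10^(Lᵢ/10)] with T = 95 min.
Σ tᵢ·10^(Lᵢ/10) = 15·10^(91.6/10) + 20·10^(75.4/10) + 60·10^(83.2/10) = 3.491e+10.
L_eq = 10·log₁₀(3.491e+10/95) = 85.65 dB(A).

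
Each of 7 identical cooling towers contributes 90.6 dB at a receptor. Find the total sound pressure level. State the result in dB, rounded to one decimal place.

99.1 dB

L_total = L₁ + 10·log₁₀ N for N identical incoherent sources.
L_total = 90.6 + 10·log₁₀(7) = 90.6 + 8.451 = 99.05 dB.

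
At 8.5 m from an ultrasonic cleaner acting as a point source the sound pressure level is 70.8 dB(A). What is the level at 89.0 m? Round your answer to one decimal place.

50.4 dB(A)

For a point source, L₂ = L₁ − 20·log₁₀(r₂/r₁).
L₂ = 70.8 − 20·log₁₀(89.0/8.5) = 70.8 − 20.399 = 50.40 dB(A).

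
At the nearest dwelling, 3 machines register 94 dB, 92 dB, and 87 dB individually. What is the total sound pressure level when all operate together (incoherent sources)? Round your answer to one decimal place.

96.6 dB

Incoherent sources combine by intensity addition: L_total = 10·log₁₀(Σ 10^(L_i/10)).
Σ 10^(L/10) = 10^(94/10) + 10^(92/10) + 10^(87/10) = 4.598e+09.
L_total = 10·log₁₀(4.598e+09) = 96.63 dB.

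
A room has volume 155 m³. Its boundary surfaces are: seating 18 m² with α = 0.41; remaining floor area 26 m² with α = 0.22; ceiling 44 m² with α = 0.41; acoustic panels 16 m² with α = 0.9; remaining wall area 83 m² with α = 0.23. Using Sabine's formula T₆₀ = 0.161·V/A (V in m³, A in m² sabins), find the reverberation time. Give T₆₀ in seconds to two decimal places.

A = Σ Sᵢαᵢ = 18·0.41 + 26·0.22 + 44·0.41 + 16·0.9 + 83·0.23 = 64.63 m².
T₆₀ = 0.161·V/A = 0.161·155/64.63 = 0.386 s.

0.39 s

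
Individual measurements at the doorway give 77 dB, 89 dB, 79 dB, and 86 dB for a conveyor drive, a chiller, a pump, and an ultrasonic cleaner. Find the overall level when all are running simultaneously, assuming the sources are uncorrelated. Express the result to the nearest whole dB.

For uncorrelated sources the intensities add, so convert each level to linear form, sum, and take 10·log₁₀ of the total.
Σ 10^(L/10) = 10^(77/10) + 10^(89/10) + 10^(79/10) + 10^(86/10) = 1.322e+09.
L_total = 10·log₁₀(1.322e+09) = 91.21 dB.

91 dB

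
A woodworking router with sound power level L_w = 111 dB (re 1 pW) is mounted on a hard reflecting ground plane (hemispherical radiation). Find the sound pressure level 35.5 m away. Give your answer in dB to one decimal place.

72.0 dB

The power spreads over a hemisphere of area 2π·r², so L_p = L_w − 10·log₁₀(2π·r²).
2π·r² = 7918 m², 10·log₁₀ of that is 38.986 dB.
L_p = 111 − 38.986 = 72.01 dB.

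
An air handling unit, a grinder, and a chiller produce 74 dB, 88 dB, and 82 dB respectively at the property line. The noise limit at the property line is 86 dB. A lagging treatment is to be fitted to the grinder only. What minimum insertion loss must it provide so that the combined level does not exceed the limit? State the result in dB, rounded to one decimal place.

Everything except the grinder sums to 10^(74/10) + 10^(82/10) = 1.836e+08 in linear terms, 82.64 dB.
The limit corresponds to 10^(86/10) = 3.981e+08; subtracting the fixed part leaves 2.145e+08 for the grinder, i.e. 83.31 dB.
So the grinder must be reduced from 88 to 83.31 dB: IL = 4.69 dB.

4.7 dB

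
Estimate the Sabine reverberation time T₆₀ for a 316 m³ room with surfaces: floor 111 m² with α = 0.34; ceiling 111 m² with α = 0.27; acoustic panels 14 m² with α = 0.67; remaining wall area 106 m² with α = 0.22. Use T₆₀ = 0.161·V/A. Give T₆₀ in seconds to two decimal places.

Total absorption A = 111·0.34 + 111·0.27 + 14·0.67 + 106·0.22 = 100.41 m² sabins.
T₆₀ = 0.161 × 316 / 100.41 = 0.507 s.

0.51 s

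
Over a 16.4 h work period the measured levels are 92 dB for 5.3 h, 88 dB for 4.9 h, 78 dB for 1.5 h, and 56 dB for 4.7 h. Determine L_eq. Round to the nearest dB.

88 dB

L_eq = 10·log₁₀[(1/T)·Σ tᵢ·10^(Lᵢ/10)] with T = 16.4 h.
Σ tᵢ·10^(Lᵢ/10) = 5.3·10^(92/10) + 4.9·10^(88/10) + 1.5·10^(78/10) + 4.7·10^(56/10) = 1.159e+10.
L_eq = 10·log₁₀(1.159e+10/16.4) = 88.49 dB.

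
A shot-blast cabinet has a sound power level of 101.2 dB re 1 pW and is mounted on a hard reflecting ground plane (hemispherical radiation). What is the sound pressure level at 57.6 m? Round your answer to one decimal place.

58.0 dB

The power spreads over a hemisphere of area 2π·r², so L_p = L_w − 10·log₁₀(2π·r²).
2π·r² = 2.085e+04 m², 10·log₁₀ of that is 43.190 dB.
L_p = 101.2 − 43.190 = 58.01 dB.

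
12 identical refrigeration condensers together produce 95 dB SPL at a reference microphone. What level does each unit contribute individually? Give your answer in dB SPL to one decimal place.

For N identical incoherent sources L_total = L₁ + 10·log₁₀ N, so L₁ = 95 − 10·log₁₀(12) = 95 − 10.792.

84.2 dB SPL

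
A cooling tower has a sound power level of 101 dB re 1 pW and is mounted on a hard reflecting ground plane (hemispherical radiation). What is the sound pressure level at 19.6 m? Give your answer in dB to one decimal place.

Free-field hemispherical radiation: L_p = L_w − 10·log₁₀(2π·r²), r = 19.6 m.
2π·r² = 2414 m², 10·log₁₀ of that is 33.827 dB.
L_p = 101 − 33.827 = 67.17 dB.

67.2 dB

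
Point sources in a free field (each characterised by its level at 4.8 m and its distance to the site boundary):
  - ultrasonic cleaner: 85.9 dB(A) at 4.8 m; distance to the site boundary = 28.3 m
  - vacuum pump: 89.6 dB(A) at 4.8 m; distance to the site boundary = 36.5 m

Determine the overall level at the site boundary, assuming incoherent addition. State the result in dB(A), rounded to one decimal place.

74.3 dB(A)

Propagate each source to the receiver with L = L_ref − 20·log₁₀(r/r_ref), then add intensities.
ultrasonic cleaner: 85.9 − 20·log₁₀(28.3/4.8) = 85.9 − 15.41 = 70.49 dB(A).
vacuum pump: 89.6 − 20·log₁₀(36.5/4.8) = 89.6 − 17.62 = 71.98 dB(A).
Σ 10^(L/10) = 2.696e+07 → L_total = 10·log₁₀(2.696e+07) = 74.31 dB(A).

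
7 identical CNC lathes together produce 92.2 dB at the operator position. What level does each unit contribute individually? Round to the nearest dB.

7 equal contributions raise the level by 10·log₁₀ 7 = 8.451 dB, so each unit alone gives 92.2 − 8.451.

84 dB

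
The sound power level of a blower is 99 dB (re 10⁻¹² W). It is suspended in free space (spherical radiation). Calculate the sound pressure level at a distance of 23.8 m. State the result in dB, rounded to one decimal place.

60.5 dB

Free-field spherical radiation: L_p = L_w − 10·log₁₀(4π·r²), r = 23.8 m.
4π·r² = 7118 m², 10·log₁₀ of that is 38.524 dB.
L_p = 99 − 38.524 = 60.48 dB.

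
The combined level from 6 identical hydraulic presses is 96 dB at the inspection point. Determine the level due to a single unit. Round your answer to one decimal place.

88.2 dB

Dividing the total intensity by 6 lowers the level by 10·log₁₀ 6 = 7.782 dB: L₁ = 96 − 7.782.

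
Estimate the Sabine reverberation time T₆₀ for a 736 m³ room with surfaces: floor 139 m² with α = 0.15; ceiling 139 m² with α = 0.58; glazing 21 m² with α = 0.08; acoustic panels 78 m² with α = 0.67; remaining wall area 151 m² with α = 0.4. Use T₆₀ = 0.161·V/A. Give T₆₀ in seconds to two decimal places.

0.55 s

Summing Sᵢαᵢ: 139·0.15 + 139·0.58 + 21·0.08 + 78·0.67 + 151·0.4 = 215.81 m².
T₆₀ = 0.161 × 736 / 215.81 = 0.549 s.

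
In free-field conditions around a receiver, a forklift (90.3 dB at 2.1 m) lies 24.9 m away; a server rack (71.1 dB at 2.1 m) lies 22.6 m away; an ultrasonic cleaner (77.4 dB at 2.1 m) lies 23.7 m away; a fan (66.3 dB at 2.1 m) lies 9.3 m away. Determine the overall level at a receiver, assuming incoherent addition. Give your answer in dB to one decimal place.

First find each source's level at the receiver (point-source: −20·log₁₀(r/r_ref)), then combine on an intensity basis.
forklift: 90.3 − 20·log₁₀(24.9/2.1) = 90.3 − 21.48 = 68.82 dB.
server rack: 71.1 − 20·log₁₀(22.6/2.1) = 71.1 − 20.64 = 50.46 dB.
ultrasonic cleaner: 77.4 − 20·log₁₀(23.7/2.1) = 77.4 − 21.05 = 56.35 dB.
fan: 66.3 − 20·log₁₀(9.3/2.1) = 66.3 − 12.93 = 53.37 dB.
Σ 10^(L/10) = 8.382e+06 → L_total = 10·log₁₀(8.382e+06) = 69.23 dB.

69.2 dB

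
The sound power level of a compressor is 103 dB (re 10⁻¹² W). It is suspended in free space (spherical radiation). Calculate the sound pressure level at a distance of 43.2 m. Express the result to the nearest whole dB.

59 dB

L_p = L_w − 10·log₁₀(4π·r²) with r = 43.2 m.
4π·r² = 2.345e+04 m², 10·log₁₀ of that is 43.702 dB.
L_p = 103 − 43.702 = 59.30 dB.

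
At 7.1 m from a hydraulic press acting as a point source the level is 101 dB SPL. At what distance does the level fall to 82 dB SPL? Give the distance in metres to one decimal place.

63.3 m

Point-source spreading drops the level by 20·log₁₀(r₂/r₁); inverting, r₂/r₁ = 10^(ΔL/20).
r₂ = 7.1·10^((101−82)/20) = 7.1·10^(19.0/20) = 63.28 m.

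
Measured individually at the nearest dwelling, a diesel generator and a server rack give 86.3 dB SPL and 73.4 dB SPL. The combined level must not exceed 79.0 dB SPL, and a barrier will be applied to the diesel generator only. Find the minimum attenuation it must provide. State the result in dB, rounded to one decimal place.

8.7 dB

Fixed contribution from the other source: Σ 10^(L/10) = 10^(73.4/10) = 2.188e+07 (73.40 dB SPL).
To meet 79.0 dB SPL overall, the treated diesel generator may contribute at most 10^(79.0/10) − 2.188e+07 = 5.756e+07, i.e. 77.60 dB SPL.
So the diesel generator must be reduced from 86.3 to 77.60 dB SPL: IL = 8.70 dB.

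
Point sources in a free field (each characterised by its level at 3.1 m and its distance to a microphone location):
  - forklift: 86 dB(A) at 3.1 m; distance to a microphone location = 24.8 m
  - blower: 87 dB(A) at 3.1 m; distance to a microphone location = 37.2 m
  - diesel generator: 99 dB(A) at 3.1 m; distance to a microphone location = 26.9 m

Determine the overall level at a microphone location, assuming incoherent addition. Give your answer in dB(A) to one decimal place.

80.6 dB(A)

Propagate each source to the receiver with L = L_ref − 20·log₁₀(r/r_ref), then add intensities.
forklift: 86 − 20·log₁₀(24.8/3.1) = 86 − 18.06 = 67.94 dB(A).
blower: 87 − 20·log₁₀(37.2/3.1) = 87 − 21.58 = 65.42 dB(A).
diesel generator: 99 − 20·log₁₀(26.9/3.1) = 99 − 18.77 = 80.23 dB(A).
Σ 10^(L/10) = 1.152e+08 → L_total = 10·log₁₀(1.152e+08) = 80.61 dB(A).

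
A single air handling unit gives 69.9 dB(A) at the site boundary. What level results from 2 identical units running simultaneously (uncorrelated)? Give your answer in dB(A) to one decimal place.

N identical incoherent sources raise the level by 10·log₁₀ N.
L_total = 69.9 + 10·log₁₀(2) = 69.9 + 3.010 = 72.91 dB(A).

72.9 dB(A)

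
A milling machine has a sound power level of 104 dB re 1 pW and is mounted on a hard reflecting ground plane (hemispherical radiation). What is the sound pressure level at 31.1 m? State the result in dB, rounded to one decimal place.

The power spreads over a hemisphere of area 2π·r², so L_p = L_w − 10·log₁₀(2π·r²).
2π·r² = 6077 m², 10·log₁₀ of that is 37.837 dB.
L_p = 104 − 37.837 = 66.16 dB.

66.2 dB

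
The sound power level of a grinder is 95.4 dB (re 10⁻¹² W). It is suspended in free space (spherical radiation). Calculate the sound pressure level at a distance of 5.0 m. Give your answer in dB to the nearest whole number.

70 dB

Free-field spherical radiation: L_p = L_w − 10·log₁₀(4π·r²), r = 5.0 m.
4π·r² = 314.2 m², 10·log₁₀ of that is 24.971 dB.
L_p = 95.4 − 24.971 = 70.43 dB.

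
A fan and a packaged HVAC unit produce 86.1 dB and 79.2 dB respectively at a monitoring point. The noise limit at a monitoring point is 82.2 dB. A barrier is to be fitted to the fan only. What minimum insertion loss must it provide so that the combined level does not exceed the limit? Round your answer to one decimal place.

6.9 dB

Fixed contribution from the other source: Σ 10^(L/10) = 10^(79.2/10) = 8.318e+07 (79.20 dB).
To meet 82.2 dB overall, the treated fan may contribute at most 10^(82.2/10) − 8.318e+07 = 8.278e+07, i.e. 79.18 dB.
Required insertion loss = 86.1 − 79.18 = 6.92 dB.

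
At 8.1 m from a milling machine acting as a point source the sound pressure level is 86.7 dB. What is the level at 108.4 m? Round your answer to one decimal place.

64.2 dB

Point-source attenuation: ΔL = 20·log₁₀(r₂/r₁) = 20·log₁₀(108.4/8.1) = 22.531 dB.
L₂ = 86.7 − 20·log₁₀(108.4/8.1) = 86.7 − 22.531 = 64.17 dB.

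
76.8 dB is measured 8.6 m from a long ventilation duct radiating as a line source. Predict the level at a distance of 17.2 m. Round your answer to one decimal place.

For a line source, L₂ = L₁ − 10·log₁₀(r₂/r₁).
L₂ = 76.8 − 10·log₁₀(17.2/8.6) = 76.8 − 3.010 = 73.79 dB.

73.8 dB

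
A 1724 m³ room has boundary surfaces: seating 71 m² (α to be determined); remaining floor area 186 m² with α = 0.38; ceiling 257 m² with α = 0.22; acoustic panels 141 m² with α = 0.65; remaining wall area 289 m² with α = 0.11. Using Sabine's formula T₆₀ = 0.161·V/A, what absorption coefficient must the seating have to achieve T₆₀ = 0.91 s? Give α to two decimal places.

From T₆₀ = 0.161·V/A, the target T₆₀ = 0.91 s needs A = 0.161·1724/0.91 = 305.02 m².
Absorption from the other surfaces = 186·0.38 + 257·0.22 + 141·0.65 + 289·0.11 = 250.66 m², so the seating must supply 54.36 m² over 71 m².
α = 54.36/71 = 0.766.

0.77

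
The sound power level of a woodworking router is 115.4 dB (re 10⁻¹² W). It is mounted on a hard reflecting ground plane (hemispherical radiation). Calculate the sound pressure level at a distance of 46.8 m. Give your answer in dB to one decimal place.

The power spreads over a hemisphere of area 2π·r², so L_p = L_w − 10·log₁₀(2π·r²).
2π·r² = 1.376e+04 m², 10·log₁₀ of that is 41.387 dB.
L_p = 115.4 − 41.387 = 74.01 dB.

74.0 dB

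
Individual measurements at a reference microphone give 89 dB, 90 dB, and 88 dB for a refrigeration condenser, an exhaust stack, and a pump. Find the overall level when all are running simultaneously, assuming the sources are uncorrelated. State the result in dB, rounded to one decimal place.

93.8 dB

For uncorrelated sources the intensities add, so convert each level to linear form, sum, and take 10·log₁₀ of the total.
Σ 10^(L/10) = 10^(89/10) + 10^(90/10) + 10^(88/10) = 2.425e+09.
L_total = 10·log₁₀(2.425e+09) = 93.85 dB.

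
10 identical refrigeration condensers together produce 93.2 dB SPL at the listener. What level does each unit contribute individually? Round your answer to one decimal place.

Dividing the total intensity by 10 lowers the level by 10·log₁₀ 10 = 10.000 dB: L₁ = 93.2 − 10.000.

83.2 dB SPL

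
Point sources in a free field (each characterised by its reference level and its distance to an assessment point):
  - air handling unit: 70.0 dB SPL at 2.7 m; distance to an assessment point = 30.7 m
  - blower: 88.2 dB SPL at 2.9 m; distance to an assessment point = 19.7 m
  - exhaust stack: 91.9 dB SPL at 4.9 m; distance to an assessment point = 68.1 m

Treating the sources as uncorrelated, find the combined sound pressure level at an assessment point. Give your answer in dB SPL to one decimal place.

Propagate each source to the receiver with L = L_ref − 20·log₁₀(r/r_ref), then add intensities.
air handling unit: 70.0 − 20·log₁₀(30.7/2.7) = 70.0 − 21.12 = 48.88 dB SPL.
blower: 88.2 − 20·log₁₀(19.7/2.9) = 88.2 − 16.64 = 71.56 dB SPL.
exhaust stack: 91.9 − 20·log₁₀(68.1/4.9) = 91.9 − 22.86 = 69.04 dB SPL.
Σ 10^(L/10) = 2.241e+07 → L_total = 10·log₁₀(2.241e+07) = 73.51 dB SPL.

73.5 dB SPL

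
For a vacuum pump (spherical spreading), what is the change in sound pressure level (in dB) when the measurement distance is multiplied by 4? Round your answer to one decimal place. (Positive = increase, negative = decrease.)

Point-source spreading: ΔL = −20·log₁₀(r₂/r₁).
ΔL = −20·log₁₀(4) = -12.04 dB.

-12.0 dB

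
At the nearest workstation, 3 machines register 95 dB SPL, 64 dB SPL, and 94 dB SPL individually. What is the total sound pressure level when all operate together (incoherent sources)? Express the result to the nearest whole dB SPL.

Incoherent sources combine by intensity addition: L_total = 10·log₁₀(Σ 10^(L_i/10)).
Σ 10^(L/10) = 10^(95/10) + 10^(64/10) + 10^(94/10) = 5.677e+09.
L_total = 10·log₁₀(5.677e+09) = 97.54 dB SPL.

98 dB SPL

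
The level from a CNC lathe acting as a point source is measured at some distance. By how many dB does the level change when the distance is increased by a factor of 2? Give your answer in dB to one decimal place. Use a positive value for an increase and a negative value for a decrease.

-6.0 dB

Point-source spreading: ΔL = −20·log₁₀(r₂/r₁).
ΔL = −20·log₁₀(2) = -6.02 dB.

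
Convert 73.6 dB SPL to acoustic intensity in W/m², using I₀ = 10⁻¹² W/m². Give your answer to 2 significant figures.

I = I₀·10^(L/10) = 10⁻¹² × 10^(73.6/10) = 10^(-4.640).

2.3e-05 W/m²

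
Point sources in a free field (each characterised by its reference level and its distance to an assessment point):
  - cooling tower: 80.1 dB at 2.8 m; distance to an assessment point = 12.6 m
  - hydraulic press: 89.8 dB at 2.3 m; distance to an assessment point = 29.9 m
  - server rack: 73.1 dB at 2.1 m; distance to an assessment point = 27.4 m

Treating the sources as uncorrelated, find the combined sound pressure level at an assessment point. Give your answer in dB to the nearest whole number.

First find each source's level at the receiver (point-source: −20·log₁₀(r/r_ref)), then combine on an intensity basis.
cooling tower: 80.1 − 20·log₁₀(12.6/2.8) = 80.1 − 13.06 = 67.04 dB.
hydraulic press: 89.8 − 20·log₁₀(29.9/2.3) = 89.8 − 22.28 = 67.52 dB.
server rack: 73.1 − 20·log₁₀(27.4/2.1) = 73.1 − 22.31 = 50.79 dB.
Σ 10^(L/10) = 1.082e+07 → L_total = 10·log₁₀(1.082e+07) = 70.34 dB.

70 dB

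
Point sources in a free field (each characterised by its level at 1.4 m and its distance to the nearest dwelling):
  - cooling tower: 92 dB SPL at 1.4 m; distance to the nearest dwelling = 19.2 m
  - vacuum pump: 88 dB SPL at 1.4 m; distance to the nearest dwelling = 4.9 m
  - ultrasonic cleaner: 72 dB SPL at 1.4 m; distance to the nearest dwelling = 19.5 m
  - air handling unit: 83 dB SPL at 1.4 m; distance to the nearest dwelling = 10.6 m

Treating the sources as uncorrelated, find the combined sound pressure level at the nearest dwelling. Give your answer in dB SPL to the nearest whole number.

Propagate each source to the receiver with L = L_ref − 20·log₁₀(r/r_ref), then add intensities.
cooling tower: 92 − 20·log₁₀(19.2/1.4) = 92 − 22.74 = 69.26 dB SPL.
vacuum pump: 88 − 20·log₁₀(4.9/1.4) = 88 − 10.88 = 77.12 dB SPL.
ultrasonic cleaner: 72 − 20·log₁₀(19.5/1.4) = 72 − 22.88 = 49.12 dB SPL.
air handling unit: 83 − 20·log₁₀(10.6/1.4) = 83 − 17.58 = 65.42 dB SPL.
Σ 10^(L/10) = 6.350e+07 → L_total = 10·log₁₀(6.350e+07) = 78.03 dB SPL.

78 dB SPL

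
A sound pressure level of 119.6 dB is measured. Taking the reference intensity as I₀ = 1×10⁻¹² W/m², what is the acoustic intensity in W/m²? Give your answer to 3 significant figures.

0.912 W/m²

I/I₀ = 10^(119.6/10) = 9.12e+11, so I = 9.12e+11 × 10⁻¹² W/m².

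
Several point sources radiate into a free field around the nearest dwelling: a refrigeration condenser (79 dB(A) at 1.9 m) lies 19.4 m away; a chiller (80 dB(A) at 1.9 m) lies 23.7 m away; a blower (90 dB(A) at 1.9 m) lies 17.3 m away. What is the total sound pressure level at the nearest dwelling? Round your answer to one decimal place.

71.3 dB(A)

Apply inverse-square spreading to bring every level to the receiver, then sum 10^(L/10).
refrigeration condenser: 79 − 20·log₁₀(19.4/1.9) = 79 − 20.18 = 58.82 dB(A).
chiller: 80 − 20·log₁₀(23.7/1.9) = 80 − 21.92 = 58.08 dB(A).
blower: 90 − 20·log₁₀(17.3/1.9) = 90 − 19.19 = 70.81 dB(A).
Σ 10^(L/10) = 1.347e+07 → L_total = 10·log₁₀(1.347e+07) = 71.29 dB(A).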